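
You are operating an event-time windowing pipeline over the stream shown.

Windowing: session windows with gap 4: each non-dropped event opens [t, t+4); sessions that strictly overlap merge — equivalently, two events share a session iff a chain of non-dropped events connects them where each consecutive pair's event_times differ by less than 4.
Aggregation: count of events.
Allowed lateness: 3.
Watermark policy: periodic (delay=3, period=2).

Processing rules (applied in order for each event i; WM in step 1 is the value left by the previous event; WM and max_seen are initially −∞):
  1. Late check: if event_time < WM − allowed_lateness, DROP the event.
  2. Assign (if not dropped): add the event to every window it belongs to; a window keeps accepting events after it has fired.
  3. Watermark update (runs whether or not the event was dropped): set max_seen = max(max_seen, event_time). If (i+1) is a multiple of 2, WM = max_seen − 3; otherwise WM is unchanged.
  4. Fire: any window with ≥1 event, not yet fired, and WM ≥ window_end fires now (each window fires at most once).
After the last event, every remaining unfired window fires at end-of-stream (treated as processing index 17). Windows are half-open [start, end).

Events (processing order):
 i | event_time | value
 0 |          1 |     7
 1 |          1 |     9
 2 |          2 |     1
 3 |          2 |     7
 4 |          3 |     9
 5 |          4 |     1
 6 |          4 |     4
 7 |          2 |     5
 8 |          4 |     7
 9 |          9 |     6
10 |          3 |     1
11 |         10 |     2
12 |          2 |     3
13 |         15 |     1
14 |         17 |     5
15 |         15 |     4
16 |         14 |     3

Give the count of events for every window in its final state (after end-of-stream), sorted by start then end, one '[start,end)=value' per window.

i=0 t=1 v=7: → [1,5); WM=−∞
i=1 t=1 v=9: → [1,5); WM=-2
i=2 t=2 v=1: → [1,6); WM=-2
i=3 t=2 v=7: → [1,6); WM=-1
i=4 t=3 v=9: → [1,7); WM=-1
i=5 t=4 v=1: → [1,8); WM=1
i=6 t=4 v=4: → [1,8); WM=1
i=7 t=2 v=5: → [1,8); WM=1
i=8 t=4 v=7: → [1,8); WM=1
i=9 t=9 v=6: → [9,13); WM=6
i=10 t=3 v=1: → [1,8); WM=6
i=11 t=10 v=2: → [9,14); WM=7
i=12 t=2 v=3: DROP (t<7-3); WM=7
i=13 t=15 v=1: → [15,19); WM=12
i=14 t=17 v=5: → [15,21); WM=12
i=15 t=15 v=4: → [15,21); WM=14
i=16 t=14 v=3: → [14,21); WM=14

[1,8)=10 [9,14)=2 [14,21)=4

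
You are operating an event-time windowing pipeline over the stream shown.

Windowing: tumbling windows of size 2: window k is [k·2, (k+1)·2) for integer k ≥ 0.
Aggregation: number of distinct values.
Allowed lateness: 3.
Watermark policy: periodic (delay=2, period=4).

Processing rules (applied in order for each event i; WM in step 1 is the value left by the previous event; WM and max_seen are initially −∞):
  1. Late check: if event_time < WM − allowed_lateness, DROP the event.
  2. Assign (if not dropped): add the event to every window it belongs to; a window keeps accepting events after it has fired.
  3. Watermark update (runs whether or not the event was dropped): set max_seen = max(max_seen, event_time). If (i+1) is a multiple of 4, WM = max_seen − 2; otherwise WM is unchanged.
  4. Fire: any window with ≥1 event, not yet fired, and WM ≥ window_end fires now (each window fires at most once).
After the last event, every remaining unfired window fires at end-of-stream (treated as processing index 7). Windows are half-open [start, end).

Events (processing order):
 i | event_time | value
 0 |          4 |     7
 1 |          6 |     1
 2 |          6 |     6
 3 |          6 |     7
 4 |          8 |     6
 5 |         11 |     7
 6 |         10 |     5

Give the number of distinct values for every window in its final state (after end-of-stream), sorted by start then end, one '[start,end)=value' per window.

i=0 t=4 v=7: → [4,6); WM=−∞
i=1 t=6 v=1: → [6,8); WM=−∞
i=2 t=6 v=6: → [6,8); WM=−∞
i=3 t=6 v=7: → [6,8); WM=4
i=4 t=8 v=6: → [8,10); WM=4
i=5 t=11 v=7: → [10,12); WM=4
i=6 t=10 v=5: → [10,12); WM=4

[4,6)=1 [6,8)=3 [8,10)=1 [10,12)=2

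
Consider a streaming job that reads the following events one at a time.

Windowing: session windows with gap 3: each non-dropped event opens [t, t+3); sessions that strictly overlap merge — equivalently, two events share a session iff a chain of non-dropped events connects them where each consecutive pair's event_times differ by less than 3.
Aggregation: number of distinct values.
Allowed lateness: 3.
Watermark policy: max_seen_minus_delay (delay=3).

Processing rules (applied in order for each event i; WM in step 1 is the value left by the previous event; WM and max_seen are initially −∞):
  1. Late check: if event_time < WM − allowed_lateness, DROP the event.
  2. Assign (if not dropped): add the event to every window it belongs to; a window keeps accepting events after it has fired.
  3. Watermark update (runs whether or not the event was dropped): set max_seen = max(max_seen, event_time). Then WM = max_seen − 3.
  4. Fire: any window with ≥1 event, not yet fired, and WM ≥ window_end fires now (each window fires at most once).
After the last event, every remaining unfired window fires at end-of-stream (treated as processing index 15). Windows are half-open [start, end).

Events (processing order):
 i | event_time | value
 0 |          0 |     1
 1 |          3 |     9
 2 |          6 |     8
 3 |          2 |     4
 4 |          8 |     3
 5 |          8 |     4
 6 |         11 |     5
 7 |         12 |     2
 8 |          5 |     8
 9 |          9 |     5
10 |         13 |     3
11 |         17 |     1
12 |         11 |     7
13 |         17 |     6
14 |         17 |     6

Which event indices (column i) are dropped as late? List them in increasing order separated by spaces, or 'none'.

i=0 t=0 v=1: → [0,3); WM=-3
i=1 t=3 v=9: → [3,6); WM=0
i=2 t=6 v=8: → [6,9); WM=3
i=3 t=2 v=4: → [0,6); WM=3
i=4 t=8 v=3: → [6,11); WM=5
i=5 t=8 v=4: → [6,11); WM=5
i=6 t=11 v=5: → [11,14); WM=8
i=7 t=12 v=2: → [11,15); WM=9
i=8 t=5 v=8: DROP (t<9-3); WM=9
i=9 t=9 v=5: → [6,15); WM=9
i=10 t=13 v=3: → [6,16); WM=10
i=11 t=17 v=1: → [17,20); WM=14
i=12 t=11 v=7: → [6,16); WM=14
i=13 t=17 v=6: → [17,20); WM=14
i=14 t=17 v=6: → [17,20); WM=14

8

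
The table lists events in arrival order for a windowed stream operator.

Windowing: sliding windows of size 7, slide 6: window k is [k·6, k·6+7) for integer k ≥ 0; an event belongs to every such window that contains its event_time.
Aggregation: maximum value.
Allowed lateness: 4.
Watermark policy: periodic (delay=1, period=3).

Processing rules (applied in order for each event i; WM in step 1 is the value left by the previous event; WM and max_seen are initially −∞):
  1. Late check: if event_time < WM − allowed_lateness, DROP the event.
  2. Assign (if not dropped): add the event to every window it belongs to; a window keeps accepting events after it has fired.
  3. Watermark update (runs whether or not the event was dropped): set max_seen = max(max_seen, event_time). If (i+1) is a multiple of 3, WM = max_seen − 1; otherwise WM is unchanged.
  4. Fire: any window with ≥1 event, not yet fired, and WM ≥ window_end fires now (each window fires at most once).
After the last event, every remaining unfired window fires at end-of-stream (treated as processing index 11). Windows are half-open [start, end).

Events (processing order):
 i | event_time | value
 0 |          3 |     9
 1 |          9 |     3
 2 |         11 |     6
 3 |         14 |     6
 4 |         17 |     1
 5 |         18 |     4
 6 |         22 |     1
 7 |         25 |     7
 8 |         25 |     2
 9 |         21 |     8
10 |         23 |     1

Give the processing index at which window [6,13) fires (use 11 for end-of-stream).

i=0 t=3 v=9: → [0,7); WM=−∞
i=1 t=9 v=3: → [6,13); WM=−∞
i=2 t=11 v=6: → [6,13); WM=10; [0,7) fires=9
i=3 t=14 v=6: → [12,19); WM=10
i=4 t=17 v=1: → [12,19); WM=10
i=5 t=18 v=4: → [18,25),[12,19); WM=17; [6,13) fires=6
i=6 t=22 v=1: → [18,25); WM=17
i=7 t=25 v=7: → [24,31); WM=17
i=8 t=25 v=2: → [24,31); WM=24; [12,19) fires=6
i=9 t=21 v=8: → [18,25); WM=24
i=10 t=23 v=1: → [18,25); WM=24

5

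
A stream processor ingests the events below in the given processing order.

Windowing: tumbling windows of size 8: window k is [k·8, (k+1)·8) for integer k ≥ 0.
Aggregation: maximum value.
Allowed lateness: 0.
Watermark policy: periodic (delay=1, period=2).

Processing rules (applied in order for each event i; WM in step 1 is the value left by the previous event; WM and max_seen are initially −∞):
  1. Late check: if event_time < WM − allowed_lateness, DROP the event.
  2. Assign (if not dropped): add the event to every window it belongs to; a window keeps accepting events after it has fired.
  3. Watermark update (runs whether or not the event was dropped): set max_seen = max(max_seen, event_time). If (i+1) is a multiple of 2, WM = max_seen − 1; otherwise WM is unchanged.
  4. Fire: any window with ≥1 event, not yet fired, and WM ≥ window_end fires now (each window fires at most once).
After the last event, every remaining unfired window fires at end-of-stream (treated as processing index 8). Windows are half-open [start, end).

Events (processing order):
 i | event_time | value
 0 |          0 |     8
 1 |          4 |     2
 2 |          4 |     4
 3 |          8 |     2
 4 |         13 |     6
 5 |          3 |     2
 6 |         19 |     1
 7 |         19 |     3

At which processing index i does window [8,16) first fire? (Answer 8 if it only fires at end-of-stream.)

i=0 t=0 v=8: → [0,8); WM=−∞
i=1 t=4 v=2: → [0,8); WM=3
i=2 t=4 v=4: → [0,8); WM=3
i=3 t=8 v=2: → [8,16); WM=7
i=4 t=13 v=6: → [8,16); WM=7
i=5 t=3 v=2: DROP (t<7-0); WM=12; [0,8) fires=8
i=6 t=19 v=1: → [16,24); WM=12
i=7 t=19 v=3: → [16,24); WM=18; [8,16) fires=6

7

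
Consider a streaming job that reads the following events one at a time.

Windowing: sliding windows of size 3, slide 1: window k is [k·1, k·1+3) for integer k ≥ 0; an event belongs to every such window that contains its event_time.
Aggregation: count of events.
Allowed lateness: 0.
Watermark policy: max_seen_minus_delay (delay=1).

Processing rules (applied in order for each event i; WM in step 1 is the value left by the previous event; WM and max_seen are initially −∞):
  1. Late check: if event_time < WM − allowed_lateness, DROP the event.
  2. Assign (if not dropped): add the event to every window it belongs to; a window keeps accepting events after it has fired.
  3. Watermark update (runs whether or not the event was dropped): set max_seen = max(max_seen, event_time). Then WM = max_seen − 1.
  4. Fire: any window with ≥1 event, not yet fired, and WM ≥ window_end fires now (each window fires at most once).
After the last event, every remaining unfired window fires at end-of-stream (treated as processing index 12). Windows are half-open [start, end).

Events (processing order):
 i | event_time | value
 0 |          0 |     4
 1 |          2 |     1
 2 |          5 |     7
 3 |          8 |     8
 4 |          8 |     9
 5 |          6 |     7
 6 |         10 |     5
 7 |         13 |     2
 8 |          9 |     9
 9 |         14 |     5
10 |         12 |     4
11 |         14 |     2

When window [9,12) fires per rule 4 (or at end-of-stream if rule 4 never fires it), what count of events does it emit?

1

i=0 t=0 v=4: → [0,3); WM=-1
i=1 t=2 v=1: → [2,5),[1,4),[0,3); WM=1
i=2 t=5 v=7: → [5,8),[4,7),[3,6); WM=4; [0,3) fires=2 [1,4) fires=1
i=3 t=8 v=8: → [8,11),[7,10),[6,9); WM=7; [2,5) fires=1 [3,6) fires=1 [4,7) fires=1
i=4 t=8 v=9: → [8,11),[7,10),[6,9); WM=7
i=5 t=6 v=7: DROP (t<7-0); WM=7
i=6 t=10 v=5: → [10,13),[9,12),[8,11); WM=9; [5,8) fires=1 [6,9) fires=2
i=7 t=13 v=2: → [13,16),[12,15),[11,14); WM=12; [7,10) fires=2 [8,11) fires=3 [9,12) fires=1
i=8 t=9 v=9: DROP (t<12-0); WM=12
i=9 t=14 v=5: → [14,17),[13,16),[12,15); WM=13; [10,13) fires=1
i=10 t=12 v=4: DROP (t<13-0); WM=13
i=11 t=14 v=2: → [14,17),[13,16),[12,15); WM=13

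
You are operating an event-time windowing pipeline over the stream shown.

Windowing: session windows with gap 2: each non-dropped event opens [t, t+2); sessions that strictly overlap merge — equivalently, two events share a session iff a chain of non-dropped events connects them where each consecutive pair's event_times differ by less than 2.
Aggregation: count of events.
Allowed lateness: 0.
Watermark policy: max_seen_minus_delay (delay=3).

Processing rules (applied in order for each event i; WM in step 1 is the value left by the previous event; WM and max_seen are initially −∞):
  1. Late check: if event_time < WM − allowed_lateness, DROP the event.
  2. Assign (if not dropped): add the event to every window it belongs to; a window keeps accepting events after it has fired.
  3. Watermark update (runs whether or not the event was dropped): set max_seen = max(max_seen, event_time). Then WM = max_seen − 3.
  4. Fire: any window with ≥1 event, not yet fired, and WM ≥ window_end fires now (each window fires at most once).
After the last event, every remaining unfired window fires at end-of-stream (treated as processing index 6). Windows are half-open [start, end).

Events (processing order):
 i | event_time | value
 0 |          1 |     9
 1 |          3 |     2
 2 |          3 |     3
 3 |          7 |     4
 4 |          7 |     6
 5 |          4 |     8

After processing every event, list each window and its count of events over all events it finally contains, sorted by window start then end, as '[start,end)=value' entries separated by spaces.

i=0 t=1 v=9: → [1,3); WM=-2
i=1 t=3 v=2: → [3,5); WM=0
i=2 t=3 v=3: → [3,5); WM=0
i=3 t=7 v=4: → [7,9); WM=4
i=4 t=7 v=6: → [7,9); WM=4
i=5 t=4 v=8: → [3,6); WM=4

[1,3)=1 [3,6)=3 [7,9)=2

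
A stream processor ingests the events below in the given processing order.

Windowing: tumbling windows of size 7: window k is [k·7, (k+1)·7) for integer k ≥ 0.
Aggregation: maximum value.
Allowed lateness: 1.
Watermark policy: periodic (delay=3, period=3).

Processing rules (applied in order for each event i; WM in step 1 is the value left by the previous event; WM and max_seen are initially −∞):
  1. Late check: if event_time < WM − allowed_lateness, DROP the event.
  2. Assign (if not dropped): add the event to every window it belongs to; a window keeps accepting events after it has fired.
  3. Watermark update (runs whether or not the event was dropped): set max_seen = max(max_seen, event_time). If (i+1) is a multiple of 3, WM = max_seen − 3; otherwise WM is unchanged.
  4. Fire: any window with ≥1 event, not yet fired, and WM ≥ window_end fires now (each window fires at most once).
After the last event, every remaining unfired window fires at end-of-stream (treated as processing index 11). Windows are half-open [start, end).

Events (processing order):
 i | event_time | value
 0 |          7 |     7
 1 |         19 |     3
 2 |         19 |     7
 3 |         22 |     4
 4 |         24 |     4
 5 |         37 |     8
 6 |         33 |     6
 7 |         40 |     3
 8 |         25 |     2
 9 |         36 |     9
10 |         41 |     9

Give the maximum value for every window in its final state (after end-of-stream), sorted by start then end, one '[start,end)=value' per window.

i=0 t=7 v=7: → [7,14); WM=−∞
i=1 t=19 v=3: → [14,21); WM=−∞
i=2 t=19 v=7: → [14,21); WM=16; [7,14) fires=7
i=3 t=22 v=4: → [21,28); WM=16
i=4 t=24 v=4: → [21,28); WM=16
i=5 t=37 v=8: → [35,42); WM=34; [14,21) fires=7 [21,28) fires=4
i=6 t=33 v=6: → [28,35); WM=34
i=7 t=40 v=3: → [35,42); WM=34
i=8 t=25 v=2: DROP (t<34-1); WM=37; [28,35) fires=6
i=9 t=36 v=9: → [35,42); WM=37
i=10 t=41 v=9: → [35,42); WM=37

[7,14)=7 [14,21)=7 [21,28)=4 [28,35)=6 [35,42)=9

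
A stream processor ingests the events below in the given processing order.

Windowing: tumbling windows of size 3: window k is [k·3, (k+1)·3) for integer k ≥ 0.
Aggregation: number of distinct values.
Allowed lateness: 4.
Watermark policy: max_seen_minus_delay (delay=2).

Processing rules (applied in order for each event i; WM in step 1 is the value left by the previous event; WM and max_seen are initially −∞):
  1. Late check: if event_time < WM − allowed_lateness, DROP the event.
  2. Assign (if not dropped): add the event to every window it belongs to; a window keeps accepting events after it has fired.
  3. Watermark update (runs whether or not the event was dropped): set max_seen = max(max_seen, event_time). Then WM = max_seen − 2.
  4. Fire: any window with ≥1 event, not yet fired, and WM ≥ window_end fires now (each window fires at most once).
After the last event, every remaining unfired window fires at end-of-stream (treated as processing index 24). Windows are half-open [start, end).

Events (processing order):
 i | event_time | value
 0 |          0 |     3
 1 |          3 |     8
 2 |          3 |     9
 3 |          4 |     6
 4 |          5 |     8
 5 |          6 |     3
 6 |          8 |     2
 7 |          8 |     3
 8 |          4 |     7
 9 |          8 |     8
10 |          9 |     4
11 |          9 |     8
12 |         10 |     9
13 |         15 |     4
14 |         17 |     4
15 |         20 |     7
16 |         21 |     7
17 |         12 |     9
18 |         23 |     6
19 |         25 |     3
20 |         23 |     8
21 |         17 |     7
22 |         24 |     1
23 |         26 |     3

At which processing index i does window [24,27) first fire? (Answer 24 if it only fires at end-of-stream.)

24

i=0 t=0 v=3: → [0,3); WM=-2
i=1 t=3 v=8: → [3,6); WM=1
i=2 t=3 v=9: → [3,6); WM=1
i=3 t=4 v=6: → [3,6); WM=2
i=4 t=5 v=8: → [3,6); WM=3; [0,3) fires=1
i=5 t=6 v=3: → [6,9); WM=4
i=6 t=8 v=2: → [6,9); WM=6; [3,6) fires=3
i=7 t=8 v=3: → [6,9); WM=6
i=8 t=4 v=7: → [3,6); WM=6
i=9 t=8 v=8: → [6,9); WM=6
i=10 t=9 v=4: → [9,12); WM=7
i=11 t=9 v=8: → [9,12); WM=7
i=12 t=10 v=9: → [9,12); WM=8
i=13 t=15 v=4: → [15,18); WM=13; [6,9) fires=3 [9,12) fires=3
i=14 t=17 v=4: → [15,18); WM=15
i=15 t=20 v=7: → [18,21); WM=18; [15,18) fires=1
i=16 t=21 v=7: → [21,24); WM=19
i=17 t=12 v=9: DROP (t<19-4); WM=19
i=18 t=23 v=6: → [21,24); WM=21; [18,21) fires=1
i=19 t=25 v=3: → [24,27); WM=23
i=20 t=23 v=8: → [21,24); WM=23
i=21 t=17 v=7: DROP (t<23-4); WM=23
i=22 t=24 v=1: → [24,27); WM=23
i=23 t=26 v=3: → [24,27); WM=24; [21,24) fires=3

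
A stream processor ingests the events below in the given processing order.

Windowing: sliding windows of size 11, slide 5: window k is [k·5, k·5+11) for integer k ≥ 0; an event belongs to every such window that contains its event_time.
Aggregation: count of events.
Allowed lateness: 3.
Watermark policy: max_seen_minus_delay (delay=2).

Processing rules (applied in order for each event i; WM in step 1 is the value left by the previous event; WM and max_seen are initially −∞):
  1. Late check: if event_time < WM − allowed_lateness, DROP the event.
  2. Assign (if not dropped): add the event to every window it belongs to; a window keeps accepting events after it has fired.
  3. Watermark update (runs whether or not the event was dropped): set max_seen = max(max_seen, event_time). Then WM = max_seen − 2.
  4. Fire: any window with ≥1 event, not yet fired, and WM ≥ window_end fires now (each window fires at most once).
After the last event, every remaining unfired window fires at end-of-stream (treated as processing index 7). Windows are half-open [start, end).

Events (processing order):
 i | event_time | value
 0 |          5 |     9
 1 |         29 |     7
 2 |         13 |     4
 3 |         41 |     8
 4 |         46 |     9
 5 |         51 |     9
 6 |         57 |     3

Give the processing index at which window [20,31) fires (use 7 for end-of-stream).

i=0 t=5 v=9: → [5,16),[0,11); WM=3
i=1 t=29 v=7: → [25,36),[20,31); WM=27; [0,11) fires=1 [5,16) fires=1
i=2 t=13 v=4: DROP (t<27-3); WM=27
i=3 t=41 v=8: → [40,51),[35,46); WM=39; [20,31) fires=1 [25,36) fires=1
i=4 t=46 v=9: → [45,56),[40,51); WM=44
i=5 t=51 v=9: → [50,61),[45,56); WM=49; [35,46) fires=1
i=6 t=57 v=3: → [55,66),[50,61); WM=55; [40,51) fires=2

3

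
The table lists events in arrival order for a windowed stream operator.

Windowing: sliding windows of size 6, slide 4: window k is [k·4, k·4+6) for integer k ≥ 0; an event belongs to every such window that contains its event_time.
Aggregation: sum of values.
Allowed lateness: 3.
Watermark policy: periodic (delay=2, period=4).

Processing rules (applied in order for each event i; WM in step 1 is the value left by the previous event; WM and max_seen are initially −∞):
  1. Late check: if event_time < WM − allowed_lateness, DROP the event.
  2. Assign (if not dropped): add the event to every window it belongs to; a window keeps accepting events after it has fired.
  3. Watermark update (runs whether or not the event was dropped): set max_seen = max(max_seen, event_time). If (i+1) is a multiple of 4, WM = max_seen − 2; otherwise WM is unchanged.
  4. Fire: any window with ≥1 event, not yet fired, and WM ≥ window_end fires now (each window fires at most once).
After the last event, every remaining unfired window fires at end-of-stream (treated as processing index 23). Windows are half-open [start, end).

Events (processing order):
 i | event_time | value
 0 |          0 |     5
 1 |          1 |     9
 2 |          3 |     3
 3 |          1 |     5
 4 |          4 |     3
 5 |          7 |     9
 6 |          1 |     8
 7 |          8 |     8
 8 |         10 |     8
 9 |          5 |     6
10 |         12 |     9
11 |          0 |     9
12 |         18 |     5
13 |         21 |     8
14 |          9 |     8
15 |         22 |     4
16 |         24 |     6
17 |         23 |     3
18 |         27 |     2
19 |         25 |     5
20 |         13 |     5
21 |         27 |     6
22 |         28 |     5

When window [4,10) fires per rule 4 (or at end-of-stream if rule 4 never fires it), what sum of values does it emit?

26

i=0 t=0 v=5: → [0,6); WM=−∞
i=1 t=1 v=9: → [0,6); WM=−∞
i=2 t=3 v=3: → [0,6); WM=−∞
i=3 t=1 v=5: → [0,6); WM=1
i=4 t=4 v=3: → [4,10),[0,6); WM=1
i=5 t=7 v=9: → [4,10); WM=1
i=6 t=1 v=8: → [0,6); WM=1
i=7 t=8 v=8: → [8,14),[4,10); WM=6; [0,6) fires=33
i=8 t=10 v=8: → [8,14); WM=6
i=9 t=5 v=6: → [4,10),[0,6); WM=6
i=10 t=12 v=9: → [12,18),[8,14); WM=6
i=11 t=0 v=9: DROP (t<6-3); WM=10; [4,10) fires=26
i=12 t=18 v=5: → [16,22); WM=10
i=13 t=21 v=8: → [20,26),[16,22); WM=10
i=14 t=9 v=8: → [8,14),[4,10); WM=10
i=15 t=22 v=4: → [20,26); WM=20; [8,14) fires=33 [12,18) fires=9
i=16 t=24 v=6: → [24,30),[20,26); WM=20
i=17 t=23 v=3: → [20,26); WM=20
i=18 t=27 v=2: → [24,30); WM=20
i=19 t=25 v=5: → [24,30),[20,26); WM=25; [16,22) fires=13
i=20 t=13 v=5: DROP (t<25-3); WM=25
i=21 t=27 v=6: → [24,30); WM=25
i=22 t=28 v=5: → [28,34),[24,30); WM=25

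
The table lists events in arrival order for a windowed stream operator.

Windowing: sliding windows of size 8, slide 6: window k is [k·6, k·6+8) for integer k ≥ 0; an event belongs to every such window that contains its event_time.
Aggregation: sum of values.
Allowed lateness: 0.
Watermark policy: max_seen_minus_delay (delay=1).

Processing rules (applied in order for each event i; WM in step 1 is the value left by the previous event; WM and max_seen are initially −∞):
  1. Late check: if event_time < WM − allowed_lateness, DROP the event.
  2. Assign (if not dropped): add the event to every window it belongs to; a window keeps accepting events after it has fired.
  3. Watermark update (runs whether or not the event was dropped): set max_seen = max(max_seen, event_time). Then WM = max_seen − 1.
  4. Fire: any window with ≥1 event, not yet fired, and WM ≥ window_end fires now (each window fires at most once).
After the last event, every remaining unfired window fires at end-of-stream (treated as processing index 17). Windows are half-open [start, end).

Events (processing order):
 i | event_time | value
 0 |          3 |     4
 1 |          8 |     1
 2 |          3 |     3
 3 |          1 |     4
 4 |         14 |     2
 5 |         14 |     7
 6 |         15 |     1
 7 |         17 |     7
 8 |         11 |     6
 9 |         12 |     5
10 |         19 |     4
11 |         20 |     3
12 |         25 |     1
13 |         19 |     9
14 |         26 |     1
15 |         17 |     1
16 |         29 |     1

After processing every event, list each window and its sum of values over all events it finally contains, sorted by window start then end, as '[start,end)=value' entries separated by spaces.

i=0 t=3 v=4: → [0,8); WM=2
i=1 t=8 v=1: → [6,14); WM=7
i=2 t=3 v=3: DROP (t<7-0); WM=7
i=3 t=1 v=4: DROP (t<7-0); WM=7
i=4 t=14 v=2: → [12,20); WM=13; [0,8) fires=4
i=5 t=14 v=7: → [12,20); WM=13
i=6 t=15 v=1: → [12,20); WM=14; [6,14) fires=1
i=7 t=17 v=7: → [12,20); WM=16
i=8 t=11 v=6: DROP (t<16-0); WM=16
i=9 t=12 v=5: DROP (t<16-0); WM=16
i=10 t=19 v=4: → [18,26),[12,20); WM=18
i=11 t=20 v=3: → [18,26); WM=19
i=12 t=25 v=1: → [24,32),[18,26); WM=24; [12,20) fires=21
i=13 t=19 v=9: DROP (t<24-0); WM=24
i=14 t=26 v=1: → [24,32); WM=25
i=15 t=17 v=1: DROP (t<25-0); WM=25
i=16 t=29 v=1: → [24,32); WM=28; [18,26) fires=8

[0,8)=4 [6,14)=1 [12,20)=21 [18,26)=8 [24,32)=3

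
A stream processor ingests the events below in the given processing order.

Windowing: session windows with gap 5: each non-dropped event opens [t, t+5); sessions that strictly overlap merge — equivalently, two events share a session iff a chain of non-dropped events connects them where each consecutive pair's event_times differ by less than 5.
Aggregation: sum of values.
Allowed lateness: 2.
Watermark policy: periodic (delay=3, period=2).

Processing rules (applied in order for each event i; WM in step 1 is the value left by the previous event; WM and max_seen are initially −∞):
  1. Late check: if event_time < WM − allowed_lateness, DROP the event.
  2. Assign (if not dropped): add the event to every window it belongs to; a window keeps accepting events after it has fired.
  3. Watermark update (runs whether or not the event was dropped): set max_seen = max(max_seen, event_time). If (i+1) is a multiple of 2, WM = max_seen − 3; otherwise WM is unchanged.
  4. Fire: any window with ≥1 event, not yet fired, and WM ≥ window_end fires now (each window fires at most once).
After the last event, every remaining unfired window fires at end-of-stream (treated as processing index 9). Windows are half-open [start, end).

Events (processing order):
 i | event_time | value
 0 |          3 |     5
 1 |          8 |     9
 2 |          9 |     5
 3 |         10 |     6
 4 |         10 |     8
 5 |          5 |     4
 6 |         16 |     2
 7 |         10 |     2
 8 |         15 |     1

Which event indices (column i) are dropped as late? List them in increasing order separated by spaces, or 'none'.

i=0 t=3 v=5: → [3,8); WM=−∞
i=1 t=8 v=9: → [8,13); WM=5
i=2 t=9 v=5: → [8,14); WM=5
i=3 t=10 v=6: → [8,15); WM=7
i=4 t=10 v=8: → [8,15); WM=7
i=5 t=5 v=4: → [3,15); WM=7
i=6 t=16 v=2: → [16,21); WM=7
i=7 t=10 v=2: → [3,15); WM=13
i=8 t=15 v=1: → [15,21); WM=13

none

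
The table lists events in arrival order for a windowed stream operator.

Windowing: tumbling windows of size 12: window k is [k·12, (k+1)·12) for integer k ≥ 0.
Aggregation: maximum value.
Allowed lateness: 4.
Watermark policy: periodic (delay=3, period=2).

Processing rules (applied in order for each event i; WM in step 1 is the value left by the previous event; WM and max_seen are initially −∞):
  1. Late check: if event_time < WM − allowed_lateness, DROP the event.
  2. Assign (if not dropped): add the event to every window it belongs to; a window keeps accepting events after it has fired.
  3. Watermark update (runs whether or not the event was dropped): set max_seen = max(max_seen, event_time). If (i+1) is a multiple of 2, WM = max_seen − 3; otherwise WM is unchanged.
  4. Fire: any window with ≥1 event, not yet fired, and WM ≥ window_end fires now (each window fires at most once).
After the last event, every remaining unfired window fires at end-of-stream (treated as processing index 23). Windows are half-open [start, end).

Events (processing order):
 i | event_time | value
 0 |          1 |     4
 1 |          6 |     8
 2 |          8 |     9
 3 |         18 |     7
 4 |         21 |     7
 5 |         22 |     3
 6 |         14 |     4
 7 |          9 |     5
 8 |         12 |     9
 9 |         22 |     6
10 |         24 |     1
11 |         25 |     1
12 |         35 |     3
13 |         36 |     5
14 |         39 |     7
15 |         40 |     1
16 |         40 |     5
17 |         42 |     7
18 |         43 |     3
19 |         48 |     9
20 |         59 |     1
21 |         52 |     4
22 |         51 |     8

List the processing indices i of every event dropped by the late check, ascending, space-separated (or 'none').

i=0 t=1 v=4: → [0,12); WM=−∞
i=1 t=6 v=8: → [0,12); WM=3
i=2 t=8 v=9: → [0,12); WM=3
i=3 t=18 v=7: → [12,24); WM=15; [0,12) fires=9
i=4 t=21 v=7: → [12,24); WM=15
i=5 t=22 v=3: → [12,24); WM=19
i=6 t=14 v=4: DROP (t<19-4); WM=19
i=7 t=9 v=5: DROP (t<19-4); WM=19
i=8 t=12 v=9: DROP (t<19-4); WM=19
i=9 t=22 v=6: → [12,24); WM=19
i=10 t=24 v=1: → [24,36); WM=19
i=11 t=25 v=1: → [24,36); WM=22
i=12 t=35 v=3: → [24,36); WM=22
i=13 t=36 v=5: → [36,48); WM=33; [12,24) fires=7
i=14 t=39 v=7: → [36,48); WM=33
i=15 t=40 v=1: → [36,48); WM=37; [24,36) fires=3
i=16 t=40 v=5: → [36,48); WM=37
i=17 t=42 v=7: → [36,48); WM=39
i=18 t=43 v=3: → [36,48); WM=39
i=19 t=48 v=9: → [48,60); WM=45
i=20 t=59 v=1: → [48,60); WM=45
i=21 t=52 v=4: → [48,60); WM=56; [36,48) fires=7
i=22 t=51 v=8: DROP (t<56-4); WM=56

6 7 8 22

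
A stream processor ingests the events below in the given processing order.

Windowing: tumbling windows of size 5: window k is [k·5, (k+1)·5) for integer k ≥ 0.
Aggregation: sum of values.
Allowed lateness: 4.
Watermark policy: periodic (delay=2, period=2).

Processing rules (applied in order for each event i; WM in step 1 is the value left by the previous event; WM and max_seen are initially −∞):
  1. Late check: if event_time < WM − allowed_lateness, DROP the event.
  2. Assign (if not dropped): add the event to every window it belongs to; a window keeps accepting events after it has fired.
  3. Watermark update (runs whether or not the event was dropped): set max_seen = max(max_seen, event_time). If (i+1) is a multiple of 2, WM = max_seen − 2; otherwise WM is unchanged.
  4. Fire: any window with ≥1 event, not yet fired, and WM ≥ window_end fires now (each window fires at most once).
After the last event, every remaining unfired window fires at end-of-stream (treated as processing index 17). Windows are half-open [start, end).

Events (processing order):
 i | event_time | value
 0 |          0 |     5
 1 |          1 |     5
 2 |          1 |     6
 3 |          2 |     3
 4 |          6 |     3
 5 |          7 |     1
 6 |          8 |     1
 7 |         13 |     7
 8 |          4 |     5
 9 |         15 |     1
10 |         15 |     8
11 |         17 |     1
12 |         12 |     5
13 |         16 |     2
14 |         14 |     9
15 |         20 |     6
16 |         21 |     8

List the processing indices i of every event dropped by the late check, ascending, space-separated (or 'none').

i=0 t=0 v=5: → [0,5); WM=−∞
i=1 t=1 v=5: → [0,5); WM=-1
i=2 t=1 v=6: → [0,5); WM=-1
i=3 t=2 v=3: → [0,5); WM=0
i=4 t=6 v=3: → [5,10); WM=0
i=5 t=7 v=1: → [5,10); WM=5; [0,5) fires=19
i=6 t=8 v=1: → [5,10); WM=5
i=7 t=13 v=7: → [10,15); WM=11; [5,10) fires=5
i=8 t=4 v=5: DROP (t<11-4); WM=11
i=9 t=15 v=1: → [15,20); WM=13
i=10 t=15 v=8: → [15,20); WM=13
i=11 t=17 v=1: → [15,20); WM=15; [10,15) fires=7
i=12 t=12 v=5: → [10,15); WM=15
i=13 t=16 v=2: → [15,20); WM=15
i=14 t=14 v=9: → [10,15); WM=15
i=15 t=20 v=6: → [20,25); WM=18
i=16 t=21 v=8: → [20,25); WM=18

8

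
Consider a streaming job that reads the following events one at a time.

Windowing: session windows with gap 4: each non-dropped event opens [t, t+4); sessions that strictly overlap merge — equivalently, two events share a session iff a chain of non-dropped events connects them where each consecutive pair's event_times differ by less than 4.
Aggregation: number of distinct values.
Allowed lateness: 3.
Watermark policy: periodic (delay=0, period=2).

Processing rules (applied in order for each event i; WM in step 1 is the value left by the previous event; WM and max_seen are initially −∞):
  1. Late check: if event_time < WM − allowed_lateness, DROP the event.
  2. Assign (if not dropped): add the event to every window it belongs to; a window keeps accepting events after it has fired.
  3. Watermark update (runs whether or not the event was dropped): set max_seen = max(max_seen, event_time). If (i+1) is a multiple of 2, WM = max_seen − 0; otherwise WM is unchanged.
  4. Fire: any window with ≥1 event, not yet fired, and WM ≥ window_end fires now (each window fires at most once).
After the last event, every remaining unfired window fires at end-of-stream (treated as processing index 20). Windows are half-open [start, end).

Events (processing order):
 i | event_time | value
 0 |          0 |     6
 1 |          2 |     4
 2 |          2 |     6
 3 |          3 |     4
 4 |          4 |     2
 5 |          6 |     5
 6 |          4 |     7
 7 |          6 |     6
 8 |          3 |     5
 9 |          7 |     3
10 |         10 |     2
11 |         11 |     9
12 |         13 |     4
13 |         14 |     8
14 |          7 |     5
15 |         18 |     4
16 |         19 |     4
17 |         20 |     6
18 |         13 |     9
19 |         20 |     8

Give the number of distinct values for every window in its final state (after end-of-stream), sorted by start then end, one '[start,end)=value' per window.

[0,18)=8 [18,24)=3

i=0 t=0 v=6: → [0,4); WM=−∞
i=1 t=2 v=4: → [0,6); WM=2
i=2 t=2 v=6: → [0,6); WM=2
i=3 t=3 v=4: → [0,7); WM=3
i=4 t=4 v=2: → [0,8); WM=3
i=5 t=6 v=5: → [0,10); WM=6
i=6 t=4 v=7: → [0,10); WM=6
i=7 t=6 v=6: → [0,10); WM=6
i=8 t=3 v=5: → [0,10); WM=6
i=9 t=7 v=3: → [0,11); WM=7
i=10 t=10 v=2: → [0,14); WM=7
i=11 t=11 v=9: → [0,15); WM=11
i=12 t=13 v=4: → [0,17); WM=11
i=13 t=14 v=8: → [0,18); WM=14
i=14 t=7 v=5: DROP (t<14-3); WM=14
i=15 t=18 v=4: → [18,22); WM=18
i=16 t=19 v=4: → [18,23); WM=18
i=17 t=20 v=6: → [18,24); WM=20
i=18 t=13 v=9: DROP (t<20-3); WM=20
i=19 t=20 v=8: → [18,24); WM=20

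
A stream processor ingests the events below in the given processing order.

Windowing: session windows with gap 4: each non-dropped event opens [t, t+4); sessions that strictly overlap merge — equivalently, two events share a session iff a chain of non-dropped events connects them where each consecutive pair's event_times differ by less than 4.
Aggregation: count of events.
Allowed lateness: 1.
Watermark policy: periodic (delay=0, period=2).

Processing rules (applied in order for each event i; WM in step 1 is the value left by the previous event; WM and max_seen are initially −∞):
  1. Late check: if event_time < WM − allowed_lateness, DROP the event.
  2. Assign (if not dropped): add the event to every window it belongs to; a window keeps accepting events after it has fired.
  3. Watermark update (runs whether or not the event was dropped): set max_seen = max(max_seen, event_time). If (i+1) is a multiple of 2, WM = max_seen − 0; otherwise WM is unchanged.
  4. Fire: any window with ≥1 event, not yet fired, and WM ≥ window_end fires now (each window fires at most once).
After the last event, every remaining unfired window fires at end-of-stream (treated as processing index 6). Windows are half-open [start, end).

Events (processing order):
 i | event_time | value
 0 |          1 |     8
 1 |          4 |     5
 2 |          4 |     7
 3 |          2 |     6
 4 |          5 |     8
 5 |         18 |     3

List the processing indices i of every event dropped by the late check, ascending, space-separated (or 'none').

i=0 t=1 v=8: → [1,5); WM=−∞
i=1 t=4 v=5: → [1,8); WM=4
i=2 t=4 v=7: → [1,8); WM=4
i=3 t=2 v=6: DROP (t<4-1); WM=4
i=4 t=5 v=8: → [1,9); WM=4
i=5 t=18 v=3: → [18,22); WM=18

3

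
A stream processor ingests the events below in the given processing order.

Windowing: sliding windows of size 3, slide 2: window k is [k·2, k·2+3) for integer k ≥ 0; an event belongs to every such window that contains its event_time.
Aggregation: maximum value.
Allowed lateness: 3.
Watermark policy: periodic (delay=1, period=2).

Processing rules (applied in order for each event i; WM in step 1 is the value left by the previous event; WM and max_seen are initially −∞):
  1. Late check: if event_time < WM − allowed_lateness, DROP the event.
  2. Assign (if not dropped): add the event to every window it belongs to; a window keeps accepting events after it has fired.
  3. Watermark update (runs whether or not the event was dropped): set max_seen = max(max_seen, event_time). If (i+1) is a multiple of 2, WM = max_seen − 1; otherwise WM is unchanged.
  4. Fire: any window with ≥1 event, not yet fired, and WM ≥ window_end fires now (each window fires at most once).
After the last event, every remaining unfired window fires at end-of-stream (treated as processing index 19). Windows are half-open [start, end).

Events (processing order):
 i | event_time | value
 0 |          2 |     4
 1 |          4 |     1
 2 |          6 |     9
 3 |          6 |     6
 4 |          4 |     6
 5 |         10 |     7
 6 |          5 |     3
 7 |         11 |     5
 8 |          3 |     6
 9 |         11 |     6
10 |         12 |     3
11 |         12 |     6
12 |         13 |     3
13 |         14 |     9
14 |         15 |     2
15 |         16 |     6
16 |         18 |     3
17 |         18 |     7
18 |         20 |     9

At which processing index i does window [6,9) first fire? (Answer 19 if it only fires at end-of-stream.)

5

i=0 t=2 v=4: → [2,5),[0,3); WM=−∞
i=1 t=4 v=1: → [4,7),[2,5); WM=3; [0,3) fires=4
i=2 t=6 v=9: → [6,9),[4,7); WM=3
i=3 t=6 v=6: → [6,9),[4,7); WM=5; [2,5) fires=4
i=4 t=4 v=6: → [4,7),[2,5); WM=5
i=5 t=10 v=7: → [10,13),[8,11); WM=9; [4,7) fires=9 [6,9) fires=9
i=6 t=5 v=3: DROP (t<9-3); WM=9
i=7 t=11 v=5: → [10,13); WM=10
i=8 t=3 v=6: DROP (t<10-3); WM=10
i=9 t=11 v=6: → [10,13); WM=10
i=10 t=12 v=3: → [12,15),[10,13); WM=10
i=11 t=12 v=6: → [12,15),[10,13); WM=11; [8,11) fires=7
i=12 t=13 v=3: → [12,15); WM=11
i=13 t=14 v=9: → [14,17),[12,15); WM=13; [10,13) fires=7
i=14 t=15 v=2: → [14,17); WM=13
i=15 t=16 v=6: → [16,19),[14,17); WM=15; [12,15) fires=9
i=16 t=18 v=3: → [18,21),[16,19); WM=15
i=17 t=18 v=7: → [18,21),[16,19); WM=17; [14,17) fires=9
i=18 t=20 v=9: → [20,23),[18,21); WM=17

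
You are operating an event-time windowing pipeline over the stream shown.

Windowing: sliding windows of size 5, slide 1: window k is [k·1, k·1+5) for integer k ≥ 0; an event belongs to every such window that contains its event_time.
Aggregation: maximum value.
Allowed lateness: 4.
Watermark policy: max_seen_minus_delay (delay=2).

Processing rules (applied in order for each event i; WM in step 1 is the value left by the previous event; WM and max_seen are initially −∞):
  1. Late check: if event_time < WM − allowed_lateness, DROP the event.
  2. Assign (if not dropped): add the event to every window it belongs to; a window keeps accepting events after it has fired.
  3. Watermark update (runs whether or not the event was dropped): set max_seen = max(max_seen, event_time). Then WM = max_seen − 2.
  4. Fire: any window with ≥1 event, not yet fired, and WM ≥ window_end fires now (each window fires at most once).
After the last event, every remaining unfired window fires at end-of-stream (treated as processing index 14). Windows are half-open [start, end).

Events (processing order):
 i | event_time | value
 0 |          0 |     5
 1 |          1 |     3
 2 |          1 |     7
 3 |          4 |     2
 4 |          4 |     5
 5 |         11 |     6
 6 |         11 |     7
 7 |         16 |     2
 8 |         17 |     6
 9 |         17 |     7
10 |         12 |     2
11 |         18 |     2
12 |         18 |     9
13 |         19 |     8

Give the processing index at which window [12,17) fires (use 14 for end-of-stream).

i=0 t=0 v=5: → [0,5); WM=-2
i=1 t=1 v=3: → [1,6),[0,5); WM=-1
i=2 t=1 v=7: → [1,6),[0,5); WM=-1
i=3 t=4 v=2: → [4,9),[3,8),[2,7),[1,6),[0,5); WM=2
i=4 t=4 v=5: → [4,9),[3,8),[2,7),[1,6),[0,5); WM=2
i=5 t=11 v=6: → [11,16),[10,15),[9,14),[8,13),[7,12); WM=9; [0,5) fires=7 [1,6) fires=7 [2,7) fires=5 [3,8) fires=5 [4,9) fires=5
i=6 t=11 v=7: → [11,16),[10,15),[9,14),[8,13),[7,12); WM=9
i=7 t=16 v=2: → [16,21),[15,20),[14,19),[13,18),[12,17); WM=14; [7,12) fires=7 [8,13) fires=7 [9,14) fires=7
i=8 t=17 v=6: → [17,22),[16,21),[15,20),[14,19),[13,18); WM=15; [10,15) fires=7
i=9 t=17 v=7: → [17,22),[16,21),[15,20),[14,19),[13,18); WM=15
i=10 t=12 v=2: → [12,17),[11,16),[10,15),[9,14),[8,13); WM=15
i=11 t=18 v=2: → [18,23),[17,22),[16,21),[15,20),[14,19); WM=16; [11,16) fires=7
i=12 t=18 v=9: → [18,23),[17,22),[16,21),[15,20),[14,19); WM=16
i=13 t=19 v=8: → [19,24),[18,23),[17,22),[16,21),[15,20); WM=17; [12,17) fires=2

13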